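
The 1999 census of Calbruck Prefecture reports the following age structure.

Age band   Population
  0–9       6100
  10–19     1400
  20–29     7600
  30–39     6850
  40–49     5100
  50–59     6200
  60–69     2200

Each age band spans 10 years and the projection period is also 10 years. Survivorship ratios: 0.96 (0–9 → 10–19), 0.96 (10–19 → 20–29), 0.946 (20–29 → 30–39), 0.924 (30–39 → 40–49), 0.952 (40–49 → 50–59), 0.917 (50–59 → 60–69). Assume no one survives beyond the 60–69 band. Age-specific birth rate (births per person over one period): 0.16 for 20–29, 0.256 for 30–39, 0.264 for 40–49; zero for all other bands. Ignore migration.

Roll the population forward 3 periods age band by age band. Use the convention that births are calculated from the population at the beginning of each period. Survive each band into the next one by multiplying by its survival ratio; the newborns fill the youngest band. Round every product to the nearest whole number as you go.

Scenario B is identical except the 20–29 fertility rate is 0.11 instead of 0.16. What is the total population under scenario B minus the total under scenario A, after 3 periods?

-695

Period 1.
Births: 7600 * 0.16 = 1216, 6850 * 0.256 = 1754, 5100 * 0.264 = 1346 → 4316
10–19: 6100 * 0.96 = 5856
20–29: 1400 * 0.96 = 1344
30–39: 7600 * 0.946 = 7190
40–49: 6850 * 0.924 = 6329
50–59: 5100 * 0.952 = 4855
60–69: 6200 * 0.917 = 5685
End of period: [4316, 5856, 1344, 7190, 6329, 4855, 5685]
Period 2.
Births: 1344 * 0.16 = 215, 7190 * 0.256 = 1841, 6329 * 0.264 = 1671 → 3727
10–19: 4316 * 0.96 = 4143
20–29: 5856 * 0.96 = 5622
30–39: 1344 * 0.946 = 1271
40–49: 7190 * 0.924 = 6644
50–59: 6329 * 0.952 = 6025
60–69: 4855 * 0.917 = 4452
End of period: [3727, 4143, 5622, 1271, 6644, 6025, 4452]
Period 3.
Births: 5622 * 0.16 = 900, 1271 * 0.256 = 325, 6644 * 0.264 = 1754 → 2979
10–19: 3727 * 0.96 = 3578
20–29: 4143 * 0.96 = 3977
30–39: 5622 * 0.946 = 5318
40–49: 1271 * 0.924 = 1174
50–59: 6644 * 0.952 = 6325
60–69: 6025 * 0.917 = 5525
End of period: [2979, 3578, 3977, 5318, 1174, 6325, 5525]
Scenario A total after 3 periods: 28876
Scenario B projection —
Period 1.
Births: 7600 * 0.11 = 836, 6850 * 0.256 = 1754, 5100 * 0.264 = 1346 → 3936
10–19: 6100 * 0.96 = 5856
20–29: 1400 * 0.96 = 1344
30–39: 7600 * 0.946 = 7190
40–49: 6850 * 0.924 = 6329
50–59: 5100 * 0.952 = 4855
60–69: 6200 * 0.917 = 5685
End of period: [3936, 5856, 1344, 7190, 6329, 4855, 5685]
Period 2.
Births: 1344 * 0.11 = 148, 7190 * 0.256 = 1841, 6329 * 0.264 = 1671 → 3660
10–19: 3936 * 0.96 = 3779
20–29: 5856 * 0.96 = 5622
30–39: 1344 * 0.946 = 1271
40–49: 7190 * 0.924 = 6644
50–59: 6329 * 0.952 = 6025
60–69: 4855 * 0.917 = 4452
End of period: [3660, 3779, 5622, 1271, 6644, 6025, 4452]
Period 3.
Births: 5622 * 0.11 = 618, 1271 * 0.256 = 325, 6644 * 0.264 = 1754 → 2697
10–19: 3660 * 0.96 = 3514
20–29: 3779 * 0.96 = 3628
30–39: 5622 * 0.946 = 5318
40–49: 1271 * 0.924 = 1174
50–59: 6644 * 0.952 = 6325
60–69: 6025 * 0.917 = 5525
End of period: [2697, 3514, 3628, 5318, 1174, 6325, 5525]
Scenario B total after 3 periods: 28181
Difference B − A = 28181 − 28876 = -695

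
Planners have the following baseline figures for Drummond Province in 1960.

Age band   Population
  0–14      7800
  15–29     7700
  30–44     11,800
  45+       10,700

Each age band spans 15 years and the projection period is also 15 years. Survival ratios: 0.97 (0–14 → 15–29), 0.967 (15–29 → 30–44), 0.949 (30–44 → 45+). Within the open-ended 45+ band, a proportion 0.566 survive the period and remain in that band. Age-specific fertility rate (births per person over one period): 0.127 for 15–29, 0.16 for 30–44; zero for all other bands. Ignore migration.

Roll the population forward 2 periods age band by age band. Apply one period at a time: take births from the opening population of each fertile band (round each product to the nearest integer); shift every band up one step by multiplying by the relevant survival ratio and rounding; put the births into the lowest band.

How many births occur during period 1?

(Bands numbered youngest = 1 to oldest = 4.)
[period 1]
Births: 7700 × 0.127 = 978  |  11800 × 0.16 = 1888 → total 2866
Band 2: 7800 × 0.97 = 7566
Band 3: 7700 × 0.967 = 7446
Band 4: 11800 × 0.949 + 10700 × 0.566 = 11198 + 6056 = 17254
Population now: 0–14=2866, 15–29=7566, 30–44=7446, 45+=17254

2866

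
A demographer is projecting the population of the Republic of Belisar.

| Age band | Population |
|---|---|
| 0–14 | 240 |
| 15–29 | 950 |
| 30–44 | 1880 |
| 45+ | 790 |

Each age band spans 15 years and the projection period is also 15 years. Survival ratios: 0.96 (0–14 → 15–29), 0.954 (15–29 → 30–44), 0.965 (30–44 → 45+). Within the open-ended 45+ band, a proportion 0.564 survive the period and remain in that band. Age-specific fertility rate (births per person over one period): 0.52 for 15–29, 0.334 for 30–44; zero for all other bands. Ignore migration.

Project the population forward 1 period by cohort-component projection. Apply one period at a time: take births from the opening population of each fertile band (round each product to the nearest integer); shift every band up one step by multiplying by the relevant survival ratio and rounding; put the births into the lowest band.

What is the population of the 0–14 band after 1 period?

Let band 1 be 0–14 through band 4 = 45+.
Period 1:
Births: 950 * 0.52 = 494  |  1880 * 0.334 = 628 → total 1122
Band 2: 240 * 0.96 = 230
Band 3: 950 * 0.954 = 906
Band 4: 1880 * 0.965 + 790 * 0.564 = 1814 + 446 = 2260
Giving 1122 / 230 / 906 / 2260.

1122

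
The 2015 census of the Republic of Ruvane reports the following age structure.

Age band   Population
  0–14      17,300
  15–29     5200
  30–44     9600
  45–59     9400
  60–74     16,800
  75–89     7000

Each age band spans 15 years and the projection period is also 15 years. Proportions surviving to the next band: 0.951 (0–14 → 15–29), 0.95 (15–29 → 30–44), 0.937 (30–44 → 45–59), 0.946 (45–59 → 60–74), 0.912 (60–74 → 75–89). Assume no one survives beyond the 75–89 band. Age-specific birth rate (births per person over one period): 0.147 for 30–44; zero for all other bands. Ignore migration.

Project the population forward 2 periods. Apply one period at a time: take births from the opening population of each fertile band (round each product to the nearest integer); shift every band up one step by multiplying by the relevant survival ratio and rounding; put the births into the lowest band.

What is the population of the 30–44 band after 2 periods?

Let band 1 be 0–14 through band 6 = 75–89.
Period 1.
Births: 9600 * 0.147 = 1411
Band 2: 17300 * 0.951 = 16452
Band 3: 5200 * 0.95 = 4940
Band 4: 9600 * 0.937 = 8995
Band 5: 9400 * 0.946 = 8892
Band 6: 16800 * 0.912 = 15322
Population now: 0–14=1411, 15–29=16452, 30–44=4940, 45–59=8995, 60–74=8892, 75–89=15322
Period 2.
Births: 4940 * 0.147 = 726
Band 2: 1411 * 0.951 = 1342
Band 3: 16452 * 0.95 = 15629
Band 4: 4940 * 0.937 = 4629
Band 5: 8995 * 0.946 = 8509
Band 6: 8892 * 0.912 = 8110
Population now: 0–14=726, 15–29=1342, 30–44=15629, 45–59=4629, 60–74=8509, 75–89=8110

15629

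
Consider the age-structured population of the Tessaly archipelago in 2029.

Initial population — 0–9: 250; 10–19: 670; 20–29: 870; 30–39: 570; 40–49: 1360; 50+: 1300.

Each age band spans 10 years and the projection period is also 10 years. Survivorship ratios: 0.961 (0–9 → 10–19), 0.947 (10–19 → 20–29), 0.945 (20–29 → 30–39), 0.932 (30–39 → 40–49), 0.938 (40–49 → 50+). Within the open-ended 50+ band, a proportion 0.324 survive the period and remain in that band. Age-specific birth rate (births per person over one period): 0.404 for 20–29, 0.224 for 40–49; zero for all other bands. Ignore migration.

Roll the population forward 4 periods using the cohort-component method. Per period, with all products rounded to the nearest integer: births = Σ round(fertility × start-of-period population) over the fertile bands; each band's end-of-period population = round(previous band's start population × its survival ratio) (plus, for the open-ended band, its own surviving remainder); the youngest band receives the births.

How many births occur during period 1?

Let band 1 be 0–9 through band 6 = 50+.
— Period 1 —
Births: 870 × 0.404 = 351, 1360 × 0.224 = 305 → total 656
Band 2: 250 × 0.961 = 240
Band 3: 670 × 0.947 = 634
Band 4: 870 × 0.945 = 822
Band 5: 570 × 0.932 = 531
Band 6: 1360 × 0.938 + 1300 × 0.324 = 1276 + 421 = 1697
End of period: [656, 240, 634, 822, 531, 1697]

656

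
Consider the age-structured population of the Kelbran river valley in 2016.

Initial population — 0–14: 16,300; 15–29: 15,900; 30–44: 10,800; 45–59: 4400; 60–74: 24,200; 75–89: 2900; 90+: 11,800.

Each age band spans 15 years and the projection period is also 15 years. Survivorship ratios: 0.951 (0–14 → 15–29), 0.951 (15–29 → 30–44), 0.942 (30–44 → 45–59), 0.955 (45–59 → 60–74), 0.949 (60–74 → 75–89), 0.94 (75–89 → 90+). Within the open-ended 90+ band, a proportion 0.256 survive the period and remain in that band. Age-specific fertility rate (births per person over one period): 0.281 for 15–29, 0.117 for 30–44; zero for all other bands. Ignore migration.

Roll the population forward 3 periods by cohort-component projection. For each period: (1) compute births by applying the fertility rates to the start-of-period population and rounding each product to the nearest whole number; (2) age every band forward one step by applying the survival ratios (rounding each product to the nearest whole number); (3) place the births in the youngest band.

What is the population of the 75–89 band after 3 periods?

Numbering the bands 1..7 from youngest to oldest:
[period 1]
Births: 15900 × 0.281 = 4468 ; 10800 × 0.117 = 1264 ⇒ total 5732
Band 2: 16300 × 0.951 = 15501
Band 3: 15900 × 0.951 = 15121
Band 4: 10800 × 0.942 = 10174
Band 5: 4400 × 0.955 = 4202
Band 6: 24200 × 0.949 = 22966
Band 7: 2900 × 0.94 + 11800 × 0.256 = 2726 + 3021 = 5747
Giving 5732 / 15501 / 15121 / 10174 / 4202 / 22966 / 5747.
[period 2]
Births: 15501 × 0.281 = 4356 ; 15121 × 0.117 = 1769 ⇒ total 6125
Band 2: 5732 × 0.951 = 5451
Band 3: 15501 × 0.951 = 14741
Band 4: 15121 × 0.942 = 14244
Band 5: 10174 × 0.955 = 9716
Band 6: 4202 × 0.949 = 3988
Band 7: 22966 × 0.94 + 5747 × 0.256 = 21588 + 1471 = 23059
Giving 6125 / 5451 / 14741 / 14244 / 9716 / 3988 / 23059.
[period 3]
Births: 5451 × 0.281 = 1532 ; 14741 × 0.117 = 1725 ⇒ total 3257
Band 2: 6125 × 0.951 = 5825
Band 3: 5451 × 0.951 = 5184
Band 4: 14741 × 0.942 = 13886
Band 5: 14244 × 0.955 = 13603
Band 6: 9716 × 0.949 = 9220
Band 7: 3988 × 0.94 + 23059 × 0.256 = 3749 + 5903 = 9652
Giving 3257 / 5825 / 5184 / 13886 / 13603 / 9220 / 9652.

9220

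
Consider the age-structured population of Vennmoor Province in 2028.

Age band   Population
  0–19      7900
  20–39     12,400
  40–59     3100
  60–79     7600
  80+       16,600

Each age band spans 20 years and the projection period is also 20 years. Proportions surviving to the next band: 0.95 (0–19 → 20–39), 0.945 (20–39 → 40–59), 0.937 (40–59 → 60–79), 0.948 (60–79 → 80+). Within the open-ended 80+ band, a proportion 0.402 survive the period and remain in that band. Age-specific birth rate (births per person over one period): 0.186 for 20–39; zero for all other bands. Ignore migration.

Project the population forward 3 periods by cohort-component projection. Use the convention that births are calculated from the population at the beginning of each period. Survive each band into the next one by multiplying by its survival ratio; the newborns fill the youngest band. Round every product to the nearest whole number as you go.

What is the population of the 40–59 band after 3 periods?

After projecting period 1:
Births: 12400 × 0.186 = 2306
20–39: 7900 × 0.95 = 7505
40–59: 12400 × 0.945 = 11718
60–79: 3100 × 0.937 = 2905
80+: 7600 × 0.948 + 16600 × 0.402 = 7205 + 6673 = 13878
Population now: 0–19=2306, 20–39=7505, 40–59=11718, 60–79=2905, 80+=13878
After projecting period 2:
Births: 7505 × 0.186 = 1396
20–39: 2306 × 0.95 = 2191
40–59: 7505 × 0.945 = 7092
60–79: 11718 × 0.937 = 10980
80+: 2905 × 0.948 + 13878 × 0.402 = 2754 + 5579 = 8333
Population now: 0–19=1396, 20–39=2191, 40–59=7092, 60–79=10980, 80+=8333
After projecting period 3:
Births: 2191 × 0.186 = 408
20–39: 1396 × 0.95 = 1326
40–59: 2191 × 0.945 = 2070
60–79: 7092 × 0.937 = 6645
80+: 10980 × 0.948 + 8333 × 0.402 = 10409 + 3350 = 13759
Population now: 0–19=408, 20–39=1326, 40–59=2070, 60–79=6645, 80+=13759

2070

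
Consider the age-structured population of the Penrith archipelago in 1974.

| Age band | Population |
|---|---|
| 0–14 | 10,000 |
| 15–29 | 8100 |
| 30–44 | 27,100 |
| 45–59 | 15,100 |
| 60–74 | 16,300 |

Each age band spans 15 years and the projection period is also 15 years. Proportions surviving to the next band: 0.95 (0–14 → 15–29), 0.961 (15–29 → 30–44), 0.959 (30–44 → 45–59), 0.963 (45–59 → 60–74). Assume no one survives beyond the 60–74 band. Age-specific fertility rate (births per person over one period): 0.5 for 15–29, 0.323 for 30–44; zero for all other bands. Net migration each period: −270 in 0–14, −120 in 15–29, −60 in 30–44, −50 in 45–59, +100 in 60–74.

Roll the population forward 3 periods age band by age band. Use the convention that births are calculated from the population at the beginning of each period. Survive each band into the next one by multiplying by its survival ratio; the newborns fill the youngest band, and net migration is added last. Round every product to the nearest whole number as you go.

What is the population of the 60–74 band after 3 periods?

7185

Numbering the bands 1..5 from youngest to oldest:
Period 1:
Births: 8100 × 0.5 = 4050  |  27100 × 0.323 = 8753 ⇒ total 12803
Band 2: 10000 × 0.95 = 9500
Band 3: 8100 × 0.961 = 7784
Band 4: 27100 × 0.959 = 25989
Band 5: 15100 × 0.963 = 14541
Net migration: Band 1 − 270 → 12533; Band 2 − 120 → 9380; Band 3 − 60 → 7724; Band 4 − 50 → 25939; Band 5 + 100 → 14641
End of period: [12533, 9380, 7724, 25939, 14641]
Period 2:
Births: 9380 × 0.5 = 4690  |  7724 × 0.323 = 2495 ⇒ total 7185
Band 2: 12533 × 0.95 = 11906
Band 3: 9380 × 0.961 = 9014
Band 4: 7724 × 0.959 = 7407
Band 5: 25939 × 0.963 = 24979
Net migration: Band 1 − 270 → 6915; Band 2 − 120 → 11786; Band 3 − 60 → 8954; Band 4 − 50 → 7357; Band 5 + 100 → 25079
End of period: [6915, 11786, 8954, 7357, 25079]
Period 3:
Births: 11786 × 0.5 = 5893  |  8954 × 0.323 = 2892 ⇒ total 8785
Band 2: 6915 × 0.95 = 6569
Band 3: 11786 × 0.961 = 11326
Band 4: 8954 × 0.959 = 8587
Band 5: 7357 × 0.963 = 7085
Net migration: Band 1 − 270 → 8515; Band 2 − 120 → 6449; Band 3 − 60 → 11266; Band 4 − 50 → 8537; Band 5 + 100 → 7185
End of period: [8515, 6449, 11266, 8537, 7185]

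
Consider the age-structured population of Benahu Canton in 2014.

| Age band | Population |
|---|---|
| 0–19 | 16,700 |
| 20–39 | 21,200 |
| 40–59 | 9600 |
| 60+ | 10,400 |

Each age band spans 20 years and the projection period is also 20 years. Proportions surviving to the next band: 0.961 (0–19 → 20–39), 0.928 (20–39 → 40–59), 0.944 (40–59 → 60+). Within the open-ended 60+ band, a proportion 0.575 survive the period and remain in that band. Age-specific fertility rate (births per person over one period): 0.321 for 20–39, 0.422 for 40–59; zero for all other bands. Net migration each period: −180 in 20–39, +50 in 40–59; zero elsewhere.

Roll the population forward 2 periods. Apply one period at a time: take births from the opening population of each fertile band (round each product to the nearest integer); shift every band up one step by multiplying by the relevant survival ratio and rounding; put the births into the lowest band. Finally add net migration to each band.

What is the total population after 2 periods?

65715

[period 1]
Births: 21200 × 0.321 = 6805 ; 9600 × 0.422 = 4051 → total 10856
20–39: 16700 × 0.961 = 16049
40–59: 21200 × 0.928 = 19674
60+: 9600 × 0.944 + 10400 × 0.575 = 9062 + 5980 = 15042
Net migration: 20–39 − 180 → 15869; 40–59 + 50 → 19724
End of period: [10856, 15869, 19724, 15042]
[period 2]
Births: 15869 × 0.321 = 5094 ; 19724 × 0.422 = 8324 → total 13418
20–39: 10856 × 0.961 = 10433
40–59: 15869 × 0.928 = 14726
60+: 19724 × 0.944 + 15042 × 0.575 = 18619 + 8649 = 27268
Net migration: 20–39 − 180 → 10253; 40–59 + 50 → 14776
End of period: [13418, 10253, 14776, 27268]
Total after period 2: 13418 + 10253 + 14776 + 27268 = 65715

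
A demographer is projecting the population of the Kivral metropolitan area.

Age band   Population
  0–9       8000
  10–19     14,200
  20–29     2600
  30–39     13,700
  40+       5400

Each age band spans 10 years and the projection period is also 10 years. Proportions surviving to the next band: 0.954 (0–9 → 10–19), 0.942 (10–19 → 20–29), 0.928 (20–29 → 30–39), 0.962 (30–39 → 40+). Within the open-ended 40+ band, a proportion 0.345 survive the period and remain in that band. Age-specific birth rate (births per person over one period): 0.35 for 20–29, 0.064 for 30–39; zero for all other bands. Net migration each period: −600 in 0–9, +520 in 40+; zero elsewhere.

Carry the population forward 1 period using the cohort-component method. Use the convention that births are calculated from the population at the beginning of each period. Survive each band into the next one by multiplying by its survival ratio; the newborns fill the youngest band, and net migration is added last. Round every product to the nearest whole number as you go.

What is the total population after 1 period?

Call the bands 1 to 5, youngest first.
After projecting period 1:
Births: 2600 × 0.35 = 910  |  13700 × 0.064 = 877 — total 1787
Band 2: 8000 × 0.954 = 7632
Band 3: 14200 × 0.942 = 13376
Band 4: 2600 × 0.928 = 2413
Band 5: 13700 × 0.962 + 5400 × 0.345 = 13179 + 1863 = 15042
Net migration: Band 1 − 600 → 1187; Band 5 + 520 → 15562
Population now: 0–9=1187, 10–19=7632, 20–29=13376, 30–39=2413, 40+=15562
Total after period 1: 1187 + 7632 + 13376 + 2413 + 15562 = 40170

40170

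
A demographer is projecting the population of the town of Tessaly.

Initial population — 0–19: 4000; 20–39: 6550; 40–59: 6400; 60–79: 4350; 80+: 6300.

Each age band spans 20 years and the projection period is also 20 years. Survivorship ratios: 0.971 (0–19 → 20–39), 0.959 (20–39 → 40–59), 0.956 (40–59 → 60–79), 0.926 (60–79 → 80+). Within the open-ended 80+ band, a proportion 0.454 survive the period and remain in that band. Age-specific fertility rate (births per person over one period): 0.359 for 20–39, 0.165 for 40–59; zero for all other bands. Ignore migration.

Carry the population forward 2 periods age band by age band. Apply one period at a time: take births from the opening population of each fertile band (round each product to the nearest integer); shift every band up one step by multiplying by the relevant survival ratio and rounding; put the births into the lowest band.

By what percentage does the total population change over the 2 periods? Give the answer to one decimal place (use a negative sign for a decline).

(Bands numbered youngest = 1 to oldest = 5.)
[period 1]
Births: 6550 × 0.359 = 2351, 6400 × 0.165 = 1056 → 3407
Band 2: 4000 × 0.971 = 3884
Band 3: 6550 × 0.959 = 6281
Band 4: 6400 × 0.956 = 6118
Band 5: 4350 × 0.926 + 6300 × 0.454 = 4028 + 2860 = 6888
End of period: [3407, 3884, 6281, 6118, 6888]
[period 2]
Births: 3884 × 0.359 = 1394, 6281 × 0.165 = 1036 → 2430
Band 2: 3407 × 0.971 = 3308
Band 3: 3884 × 0.959 = 3725
Band 4: 6281 × 0.956 = 6005
Band 5: 6118 × 0.926 + 6888 × 0.454 = 5665 + 3127 = 8792
End of period: [2430, 3308, 3725, 6005, 8792]
Total: 27600 → 24260; change = -3340; percentage change = -12.1%

-12.1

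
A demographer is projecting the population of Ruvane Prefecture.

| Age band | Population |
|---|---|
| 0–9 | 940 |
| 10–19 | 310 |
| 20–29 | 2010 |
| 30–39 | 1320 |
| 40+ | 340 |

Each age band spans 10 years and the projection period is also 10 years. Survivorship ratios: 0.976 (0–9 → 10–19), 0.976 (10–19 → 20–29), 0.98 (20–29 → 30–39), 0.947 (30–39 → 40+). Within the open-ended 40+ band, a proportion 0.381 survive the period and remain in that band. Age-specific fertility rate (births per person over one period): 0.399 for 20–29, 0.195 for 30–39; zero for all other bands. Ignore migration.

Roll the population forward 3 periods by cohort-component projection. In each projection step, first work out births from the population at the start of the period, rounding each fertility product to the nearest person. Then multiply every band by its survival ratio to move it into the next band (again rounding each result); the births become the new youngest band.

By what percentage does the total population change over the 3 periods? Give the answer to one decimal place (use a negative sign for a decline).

Period 1.
Births: 2010 × 0.399 = 802  |  1320 × 0.195 = 257 ⇒ total 1059
10–19: 940 × 0.976 = 917
20–29: 310 × 0.976 = 303
30–39: 2010 × 0.98 = 1970
40+: 1320 × 0.947 + 340 × 0.381 = 1250 + 130 = 1380
Population now: 0–9=1059, 10–19=917, 20–29=303, 30–39=1970, 40+=1380
Period 2.
Births: 303 × 0.399 = 121  |  1970 × 0.195 = 384 ⇒ total 505
10–19: 1059 × 0.976 = 1034
20–29: 917 × 0.976 = 895
30–39: 303 × 0.98 = 297
40+: 1970 × 0.947 + 1380 × 0.381 = 1866 + 526 = 2392
Population now: 0–9=505, 10–19=1034, 20–29=895, 30–39=297, 40+=2392
Period 3.
Births: 895 × 0.399 = 357  |  297 × 0.195 = 58 ⇒ total 415
10–19: 505 × 0.976 = 493
20–29: 1034 × 0.976 = 1009
30–39: 895 × 0.98 = 877
40+: 297 × 0.947 + 2392 × 0.381 = 281 + 911 = 1192
Population now: 0–9=415, 10–19=493, 20–29=1009, 30–39=877, 40+=1192
Total: 4920 → 3986; change = -934; percentage change = -19.0%

-19.0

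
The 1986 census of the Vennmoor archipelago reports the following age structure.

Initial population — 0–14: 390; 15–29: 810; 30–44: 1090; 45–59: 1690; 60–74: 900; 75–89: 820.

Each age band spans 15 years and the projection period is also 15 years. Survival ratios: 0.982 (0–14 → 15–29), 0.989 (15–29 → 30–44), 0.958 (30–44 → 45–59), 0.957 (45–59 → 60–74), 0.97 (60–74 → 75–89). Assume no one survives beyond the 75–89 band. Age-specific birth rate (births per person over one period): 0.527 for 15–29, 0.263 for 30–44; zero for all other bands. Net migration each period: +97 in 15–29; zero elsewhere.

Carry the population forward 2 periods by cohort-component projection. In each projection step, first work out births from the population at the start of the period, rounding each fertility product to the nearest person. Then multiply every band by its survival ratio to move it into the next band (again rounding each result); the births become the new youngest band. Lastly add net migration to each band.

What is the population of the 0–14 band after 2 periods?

Call the bands 1 to 6, youngest first.
— Period 1 —
Births: 810 × 0.527 = 427, 1090 × 0.263 = 287 → total 714
Band 2: 390 × 0.982 = 383
Band 3: 810 × 0.989 = 801
Band 4: 1090 × 0.958 = 1044
Band 5: 1690 × 0.957 = 1617
Band 6: 900 × 0.97 = 873
Net migration: Band 2 + 97 → 480
Population now: 0–14=714, 15–29=480, 30–44=801, 45–59=1044, 60–74=1617, 75–89=873
— Period 2 —
Births: 480 × 0.527 = 253, 801 × 0.263 = 211 → total 464
Band 2: 714 × 0.982 = 701
Band 3: 480 × 0.989 = 475
Band 4: 801 × 0.958 = 767
Band 5: 1044 × 0.957 = 999
Band 6: 1617 × 0.97 = 1568
Net migration: Band 2 + 97 → 798
Population now: 0–14=464, 15–29=798, 30–44=475, 45–59=767, 60–74=999, 75–89=1568

464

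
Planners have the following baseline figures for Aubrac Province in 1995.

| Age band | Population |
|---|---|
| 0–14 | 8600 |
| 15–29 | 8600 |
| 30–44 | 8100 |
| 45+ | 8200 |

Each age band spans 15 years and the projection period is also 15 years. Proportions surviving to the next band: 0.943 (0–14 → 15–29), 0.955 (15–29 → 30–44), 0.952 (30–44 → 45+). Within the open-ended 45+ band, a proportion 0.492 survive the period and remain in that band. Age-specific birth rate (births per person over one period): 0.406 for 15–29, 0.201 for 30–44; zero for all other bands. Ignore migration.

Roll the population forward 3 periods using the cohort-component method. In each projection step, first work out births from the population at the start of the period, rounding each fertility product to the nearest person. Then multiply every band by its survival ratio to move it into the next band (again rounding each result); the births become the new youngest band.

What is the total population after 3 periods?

Let group 1 be 0–14 through group 4 = 45+.
Period 1:
Births: 8600 × 0.406 = 3492 ; 8100 × 0.201 = 1628 → 5120
Group 2: 8600 × 0.943 = 8110
Group 3: 8600 × 0.955 = 8213
Group 4: 8100 × 0.952 + 8200 × 0.492 = 7711 + 4034 = 11745
Giving 5120 / 8110 / 8213 / 11745.
Period 2:
Births: 8110 × 0.406 = 3293 ; 8213 × 0.201 = 1651 → 4944
Group 2: 5120 × 0.943 = 4828
Group 3: 8110 × 0.955 = 7745
Group 4: 8213 × 0.952 + 11745 × 0.492 = 7819 + 5779 = 13598
Giving 4944 / 4828 / 7745 / 13598.
Period 3:
Births: 4828 × 0.406 = 1960 ; 7745 × 0.201 = 1557 → 3517
Group 2: 4944 × 0.943 = 4662
Group 3: 4828 × 0.955 = 4611
Group 4: 7745 × 0.952 + 13598 × 0.492 = 7373 + 6690 = 14063
Giving 3517 / 4662 / 4611 / 14063.
Total after period 3: 3517 + 4662 + 4611 + 14063 = 26853

26853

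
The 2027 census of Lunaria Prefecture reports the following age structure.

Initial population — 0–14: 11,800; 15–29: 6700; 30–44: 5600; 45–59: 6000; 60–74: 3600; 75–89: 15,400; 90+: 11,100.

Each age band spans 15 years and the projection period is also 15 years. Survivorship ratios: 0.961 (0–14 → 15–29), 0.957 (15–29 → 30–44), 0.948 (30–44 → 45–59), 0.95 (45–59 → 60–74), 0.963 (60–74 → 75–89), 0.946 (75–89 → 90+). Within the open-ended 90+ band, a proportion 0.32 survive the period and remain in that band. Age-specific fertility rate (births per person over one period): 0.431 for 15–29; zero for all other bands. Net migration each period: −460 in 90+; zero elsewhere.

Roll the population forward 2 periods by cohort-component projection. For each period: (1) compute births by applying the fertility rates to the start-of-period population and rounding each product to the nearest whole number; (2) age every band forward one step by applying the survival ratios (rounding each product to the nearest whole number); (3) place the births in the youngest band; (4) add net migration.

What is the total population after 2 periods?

— Period 1 —
Births: 6700 * 0.431 = 2888
15–29: 11800 * 0.961 = 11340
30–44: 6700 * 0.957 = 6412
45–59: 5600 * 0.948 = 5309
60–74: 6000 * 0.95 = 5700
75–89: 3600 * 0.963 = 3467
90+: 15400 * 0.946 + 11100 * 0.32 = 14568 + 3552 = 18120
Net migration: 90+ − 460 → 17660
Giving 2888 / 11340 / 6412 / 5309 / 5700 / 3467 / 17660.
— Period 2 —
Births: 11340 * 0.431 = 4888
15–29: 2888 * 0.961 = 2775
30–44: 11340 * 0.957 = 10852
45–59: 6412 * 0.948 = 6079
60–74: 5309 * 0.95 = 5044
75–89: 5700 * 0.963 = 5489
90+: 3467 * 0.946 + 17660 * 0.32 = 3280 + 5651 = 8931
Net migration: 90+ − 460 → 8471
Giving 4888 / 2775 / 10852 / 6079 / 5044 / 5489 / 8471.
Total after period 2: 4888 + 2775 + 10852 + 6079 + 5044 + 5489 + 8471 = 43598

43598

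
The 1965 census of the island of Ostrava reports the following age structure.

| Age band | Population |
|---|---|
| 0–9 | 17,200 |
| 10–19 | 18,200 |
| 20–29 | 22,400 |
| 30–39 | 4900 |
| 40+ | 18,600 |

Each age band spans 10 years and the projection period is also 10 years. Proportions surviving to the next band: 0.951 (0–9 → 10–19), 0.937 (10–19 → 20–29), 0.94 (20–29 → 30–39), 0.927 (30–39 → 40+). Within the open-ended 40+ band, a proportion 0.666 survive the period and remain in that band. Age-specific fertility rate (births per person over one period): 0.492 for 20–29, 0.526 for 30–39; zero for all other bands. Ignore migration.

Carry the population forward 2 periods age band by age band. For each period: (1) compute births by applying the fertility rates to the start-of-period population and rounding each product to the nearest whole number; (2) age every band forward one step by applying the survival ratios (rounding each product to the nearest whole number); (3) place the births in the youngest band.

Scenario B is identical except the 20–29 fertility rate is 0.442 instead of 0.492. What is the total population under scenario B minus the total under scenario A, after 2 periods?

Call the groups 1 to 5, youngest first.
Period 1.
Births: 22400 × 0.492 = 11021, 4900 × 0.526 = 2577 → total 13598
Group 2: 17200 × 0.951 = 16357
Group 3: 18200 × 0.937 = 17053
Group 4: 22400 × 0.94 = 21056
Group 5: 4900 × 0.927 + 18600 × 0.666 = 4542 + 12388 = 16930
Giving 13598 / 16357 / 17053 / 21056 / 16930.
Period 2.
Births: 17053 × 0.492 = 8390, 21056 × 0.526 = 11075 → total 19465
Group 2: 13598 × 0.951 = 12932
Group 3: 16357 × 0.937 = 15327
Group 4: 17053 × 0.94 = 16030
Group 5: 21056 × 0.927 + 16930 × 0.666 = 19519 + 11275 = 30794
Giving 19465 / 12932 / 15327 / 16030 / 30794.
Scenario A total after 2 periods: 94548
Scenario B projection —
Period 1.
Births: 22400 × 0.442 = 9901, 4900 × 0.526 = 2577 → total 12478
Group 2: 17200 × 0.951 = 16357
Group 3: 18200 × 0.937 = 17053
Group 4: 22400 × 0.94 = 21056
Group 5: 4900 × 0.927 + 18600 × 0.666 = 4542 + 12388 = 16930
Giving 12478 / 16357 / 17053 / 21056 / 16930.
Period 2.
Births: 17053 × 0.442 = 7537, 21056 × 0.526 = 11075 → total 18612
Group 2: 12478 × 0.951 = 11867
Group 3: 16357 × 0.937 = 15327
Group 4: 17053 × 0.94 = 16030
Group 5: 21056 × 0.927 + 16930 × 0.666 = 19519 + 11275 = 30794
Giving 18612 / 11867 / 15327 / 16030 / 30794.
Scenario B total after 2 periods: 92630
Difference B − A = 92630 − 94548 = -1918

-1918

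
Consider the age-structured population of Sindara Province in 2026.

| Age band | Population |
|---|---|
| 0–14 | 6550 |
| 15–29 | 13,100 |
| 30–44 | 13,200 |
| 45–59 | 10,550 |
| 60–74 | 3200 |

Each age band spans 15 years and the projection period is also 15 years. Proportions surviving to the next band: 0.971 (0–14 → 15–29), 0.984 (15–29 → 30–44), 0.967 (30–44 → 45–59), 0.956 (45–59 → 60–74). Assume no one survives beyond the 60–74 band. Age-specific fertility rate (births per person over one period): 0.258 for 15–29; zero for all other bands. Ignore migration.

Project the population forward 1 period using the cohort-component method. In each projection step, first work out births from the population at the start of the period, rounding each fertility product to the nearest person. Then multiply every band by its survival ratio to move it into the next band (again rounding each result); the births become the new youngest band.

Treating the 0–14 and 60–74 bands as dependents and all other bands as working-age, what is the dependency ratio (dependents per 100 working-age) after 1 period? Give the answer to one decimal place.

Call the groups 1 to 5, youngest first.
After projecting period 1:
Births: 13100 * 0.258 = 3380
Group 2: 6550 * 0.971 = 6360
Group 3: 13100 * 0.984 = 12890
Group 4: 13200 * 0.967 = 12764
Group 5: 10550 * 0.956 = 10086
→ [3380, 6360, 12890, 12764, 10086]
Dependents (band 0–14 + band 60–74) = 3380 + 10086 = 13466; working-age = 32014; ratio = 13466/32014 × 100 = 42.1

42.1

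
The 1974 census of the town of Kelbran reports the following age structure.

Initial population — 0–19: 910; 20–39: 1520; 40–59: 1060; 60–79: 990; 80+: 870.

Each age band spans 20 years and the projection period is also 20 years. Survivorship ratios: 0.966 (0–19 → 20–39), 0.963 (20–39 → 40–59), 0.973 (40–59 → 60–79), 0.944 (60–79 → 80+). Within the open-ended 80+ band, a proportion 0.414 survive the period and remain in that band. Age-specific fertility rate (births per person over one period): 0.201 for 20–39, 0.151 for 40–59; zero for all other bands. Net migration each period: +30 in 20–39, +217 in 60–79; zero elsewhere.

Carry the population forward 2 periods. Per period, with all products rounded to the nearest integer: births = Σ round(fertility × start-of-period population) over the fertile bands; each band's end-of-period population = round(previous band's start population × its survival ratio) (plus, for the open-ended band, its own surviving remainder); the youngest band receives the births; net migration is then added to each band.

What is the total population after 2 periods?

Call the bands 1 to 5, youngest first.
After projecting period 1:
Births: 1520 × 0.201 = 306, 1060 × 0.151 = 160 → 466
Band 2: 910 × 0.966 = 879
Band 3: 1520 × 0.963 = 1464
Band 4: 1060 × 0.973 = 1031
Band 5: 990 × 0.944 + 870 × 0.414 = 935 + 360 = 1295
Net migration: Band 2 + 30 → 909; Band 4 + 217 → 1248
→ [466, 909, 1464, 1248, 1295]
After projecting period 2:
Births: 909 × 0.201 = 183, 1464 × 0.151 = 221 → 404
Band 2: 466 × 0.966 = 450
Band 3: 909 × 0.963 = 875
Band 4: 1464 × 0.973 = 1424
Band 5: 1248 × 0.944 + 1295 × 0.414 = 1178 + 536 = 1714
Net migration: Band 2 + 30 → 480; Band 4 + 217 → 1641
→ [404, 480, 875, 1641, 1714]
Total after period 2: 404 + 480 + 875 + 1641 + 1714 = 5114

5114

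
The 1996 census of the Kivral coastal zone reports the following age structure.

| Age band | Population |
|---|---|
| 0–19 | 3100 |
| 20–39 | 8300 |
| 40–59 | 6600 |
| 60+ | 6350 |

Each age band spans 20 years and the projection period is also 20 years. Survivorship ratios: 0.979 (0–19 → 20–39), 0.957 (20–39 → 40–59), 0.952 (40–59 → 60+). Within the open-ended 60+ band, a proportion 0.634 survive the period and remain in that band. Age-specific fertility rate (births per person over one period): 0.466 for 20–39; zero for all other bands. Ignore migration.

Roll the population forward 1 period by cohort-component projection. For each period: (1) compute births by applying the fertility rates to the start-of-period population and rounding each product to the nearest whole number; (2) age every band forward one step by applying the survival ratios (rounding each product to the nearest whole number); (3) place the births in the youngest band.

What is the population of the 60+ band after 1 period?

Let group 1 be 0–19 through group 4 = 60+.
[period 1]
Births: 8300 × 0.466 = 3868
Group 2: 3100 × 0.979 = 3035
Group 3: 8300 × 0.957 = 7943
Group 4: 6600 × 0.952 + 6350 × 0.634 = 6283 + 4026 = 10309
End of period: [3868, 3035, 7943, 10309]

10309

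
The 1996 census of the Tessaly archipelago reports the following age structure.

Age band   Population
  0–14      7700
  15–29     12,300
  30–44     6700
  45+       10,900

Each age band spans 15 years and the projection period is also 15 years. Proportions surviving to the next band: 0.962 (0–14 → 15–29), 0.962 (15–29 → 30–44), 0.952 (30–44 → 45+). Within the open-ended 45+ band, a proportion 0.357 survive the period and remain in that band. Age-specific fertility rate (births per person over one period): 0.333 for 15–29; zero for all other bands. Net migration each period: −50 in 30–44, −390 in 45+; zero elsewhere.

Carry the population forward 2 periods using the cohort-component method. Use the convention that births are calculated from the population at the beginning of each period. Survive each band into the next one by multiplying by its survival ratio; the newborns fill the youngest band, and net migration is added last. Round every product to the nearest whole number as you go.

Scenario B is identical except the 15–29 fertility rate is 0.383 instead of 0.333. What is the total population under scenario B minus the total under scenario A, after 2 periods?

962

Numbering the bands 1..4 from youngest to oldest:
After projecting period 1:
Births: 12300 × 0.333 = 4096
Band 2: 7700 × 0.962 = 7407
Band 3: 12300 × 0.962 = 11833
Band 4: 6700 × 0.952 + 10900 × 0.357 = 6378 + 3891 = 10269
Net migration: Band 3 − 50 → 11783; Band 4 − 390 → 9879
End of period: [4096, 7407, 11783, 9879]
After projecting period 2:
Births: 7407 × 0.333 = 2467
Band 2: 4096 × 0.962 = 3940
Band 3: 7407 × 0.962 = 7126
Band 4: 11783 × 0.952 + 9879 × 0.357 = 11217 + 3527 = 14744
Net migration: Band 3 − 50 → 7076; Band 4 − 390 → 14354
End of period: [2467, 3940, 7076, 14354]
Scenario A total after 2 periods: 27837
Scenario B projection —
After projecting period 1:
Births: 12300 × 0.383 = 4711
Band 2: 7700 × 0.962 = 7407
Band 3: 12300 × 0.962 = 11833
Band 4: 6700 × 0.952 + 10900 × 0.357 = 6378 + 3891 = 10269
Net migration: Band 3 − 50 → 11783; Band 4 − 390 → 9879
End of period: [4711, 7407, 11783, 9879]
After projecting period 2:
Births: 7407 × 0.383 = 2837
Band 2: 4711 × 0.962 = 4532
Band 3: 7407 × 0.962 = 7126
Band 4: 11783 × 0.952 + 9879 × 0.357 = 11217 + 3527 = 14744
Net migration: Band 3 − 50 → 7076; Band 4 − 390 → 14354
End of period: [2837, 4532, 7076, 14354]
Scenario B total after 2 periods: 28799
Difference B − A = 28799 − 27837 = 962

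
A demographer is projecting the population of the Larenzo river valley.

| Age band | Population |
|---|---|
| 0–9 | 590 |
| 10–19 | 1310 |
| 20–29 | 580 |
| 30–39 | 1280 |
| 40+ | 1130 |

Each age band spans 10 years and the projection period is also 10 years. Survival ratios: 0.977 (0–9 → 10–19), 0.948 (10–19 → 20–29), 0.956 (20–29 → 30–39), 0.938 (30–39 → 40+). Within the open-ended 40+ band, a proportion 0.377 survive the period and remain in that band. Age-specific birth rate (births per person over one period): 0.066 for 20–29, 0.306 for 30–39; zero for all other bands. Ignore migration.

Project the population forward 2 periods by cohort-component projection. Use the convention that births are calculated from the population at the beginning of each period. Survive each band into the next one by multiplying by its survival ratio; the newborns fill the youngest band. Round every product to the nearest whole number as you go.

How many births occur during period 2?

Period 1:
Births: 580 × 0.066 = 38, 1280 × 0.306 = 392 ⇒ total 430
10–19: 590 × 0.977 = 576
20–29: 1310 × 0.948 = 1242
30–39: 580 × 0.956 = 554
40+: 1280 × 0.938 + 1130 × 0.377 = 1201 + 426 = 1627
→ [430, 576, 1242, 554, 1627]
Period 2:
Births: 1242 × 0.066 = 82, 554 × 0.306 = 170 ⇒ total 252
10–19: 430 × 0.977 = 420
20–29: 576 × 0.948 = 546
30–39: 1242 × 0.956 = 1187
40+: 554 × 0.938 + 1627 × 0.377 = 520 + 613 = 1133
→ [252, 420, 546, 1187, 1133]

252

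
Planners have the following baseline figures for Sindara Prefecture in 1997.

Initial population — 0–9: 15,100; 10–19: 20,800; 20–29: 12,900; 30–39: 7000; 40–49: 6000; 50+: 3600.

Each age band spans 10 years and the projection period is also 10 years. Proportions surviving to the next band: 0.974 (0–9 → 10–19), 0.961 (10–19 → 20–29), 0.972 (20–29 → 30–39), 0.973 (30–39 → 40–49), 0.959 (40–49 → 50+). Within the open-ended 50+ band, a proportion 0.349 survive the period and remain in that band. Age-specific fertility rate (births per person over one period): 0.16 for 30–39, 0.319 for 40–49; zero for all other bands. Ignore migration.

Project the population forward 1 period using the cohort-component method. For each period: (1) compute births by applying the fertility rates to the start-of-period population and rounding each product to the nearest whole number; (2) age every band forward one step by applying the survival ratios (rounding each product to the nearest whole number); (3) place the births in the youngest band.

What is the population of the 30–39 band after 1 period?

(Groups numbered youngest = 1 to oldest = 6.)
[period 1]
Births: 7000 * 0.16 = 1120 ; 6000 * 0.319 = 1914 ⇒ total 3034
Group 2: 15100 * 0.974 = 14707
Group 3: 20800 * 0.961 = 19989
Group 4: 12900 * 0.972 = 12539
Group 5: 7000 * 0.973 = 6811
Group 6: 6000 * 0.959 + 3600 * 0.349 = 5754 + 1256 = 7010
Population now: 0–9=3034, 10–19=14707, 20–29=19989, 30–39=12539, 40–49=6811, 50+=7010

12539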